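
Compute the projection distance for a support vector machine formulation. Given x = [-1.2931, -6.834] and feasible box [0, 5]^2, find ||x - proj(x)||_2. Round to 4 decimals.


Project each component onto [0, 5].
clip(-1.2931) = 0.0, clip(-6.834) = 0.0
Projection = [0.0, 0.0]
Squared diffs: [1.6721, 46.7036]
Distance = sqrt(48.3757) = 6.9553


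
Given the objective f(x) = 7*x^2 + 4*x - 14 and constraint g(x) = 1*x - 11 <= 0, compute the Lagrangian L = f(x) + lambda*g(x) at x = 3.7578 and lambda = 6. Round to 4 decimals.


Step 1: Evaluate f(x).
f(3.7578) = 7*3.7578^2 + 4*3.7578 - 14 = 99.8786
Step 2: Evaluate g(x).
g(3.7578) = 1*3.7578 - 11 = -7.2422
Step 3: Compute Lagrangian.
L = 99.8786 + 6*-7.2422 = 56.4254


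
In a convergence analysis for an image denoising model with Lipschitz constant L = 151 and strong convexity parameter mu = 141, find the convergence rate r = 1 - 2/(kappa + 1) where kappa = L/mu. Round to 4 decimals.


Step 1: Compute the condition number.
kappa = L/mu = 151/141 = 1.0709
Step 2: Compute the convergence rate.
r = 1 - 2/(kappa + 1) = 1 - 2*mu/(L + mu) = (L - mu)/(L + mu) = 10/292 = 0.0342


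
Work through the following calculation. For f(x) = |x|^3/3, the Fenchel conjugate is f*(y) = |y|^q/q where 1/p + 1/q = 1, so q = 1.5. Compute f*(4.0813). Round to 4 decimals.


The conjugate exponent q satisfies 1/p + 1/q = 1.
p = 3, so q = 3/(3 - 1) = 1.5
|y|^q = 4.0813^1.5 = 8.2451
f*(4.0813) = 8.2451 / 1.5 = 5.4968


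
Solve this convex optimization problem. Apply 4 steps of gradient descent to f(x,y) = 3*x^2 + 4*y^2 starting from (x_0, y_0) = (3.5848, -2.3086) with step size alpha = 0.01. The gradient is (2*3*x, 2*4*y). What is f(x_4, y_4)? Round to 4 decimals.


Gradient descent on f(x,y) = 3*x^2 + 4*y^2.
Starting point: (3.5848, -2.3086), alpha = 0.01
Step 1: grad_x = 2*3*3.5848 = 21.5088, grad_y = 2*4*-2.3086 = -18.4688
  x_1 = 3.5848 - 0.01*21.5088 = 3.3697
  y_1 = -2.3086 - 0.01*-18.4688 = -2.1239
Step 2: grad_x = 2*3*3.3697 = 20.2183, grad_y = 2*4*-2.1239 = -16.9913
  x_2 = 3.3697 - 0.01*20.2183 = 3.1675
  y_2 = -2.1239 - 0.01*-16.9913 = -1.954
Step 3: grad_x = 2*3*3.1675 = 19.0052, grad_y = 2*4*-1.954 = -15.632
  x_3 = 3.1675 - 0.01*19.0052 = 2.9775
  y_3 = -1.954 - 0.01*-15.632 = -1.7977
Step 4: grad_x = 2*3*2.9775 = 17.8649, grad_y = 2*4*-1.7977 = -14.3814
  x_4 = 2.9775 - 0.01*17.8649 = 2.7988
  y_4 = -1.7977 - 0.01*-14.3814 = -1.6539
f(2.7988, -1.6539) = 3*2.7988^2 + 4*(-1.6539)^2 = 34.4414


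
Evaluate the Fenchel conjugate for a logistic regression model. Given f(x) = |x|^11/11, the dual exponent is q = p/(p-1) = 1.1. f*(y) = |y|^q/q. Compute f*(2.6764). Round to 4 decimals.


The conjugate exponent q satisfies 1/p + 1/q = 1.
p = 11, so q = 11/(11 - 1) = 1.1
|y|^q = 2.6764^1.1 = 2.9533
f*(2.6764) = 2.9533 / 1.1 = 2.6848


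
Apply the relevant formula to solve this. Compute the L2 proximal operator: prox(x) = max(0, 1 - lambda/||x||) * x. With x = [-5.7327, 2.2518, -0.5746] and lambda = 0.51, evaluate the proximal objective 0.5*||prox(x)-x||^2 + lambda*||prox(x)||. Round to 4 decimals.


Step 1: Compute ||x||.
||x|| = 6.1858
Step 2: Compute scaling factor.
scale = max(0, 1 - 0.51/6.1858) = 0.9176
Step 3: prox(x) = [-5.2601, 2.0661, -0.5272]
||prox(x)|| = 5.6758
Step 4: Proximal objective.
0.5*||prox-x||^2 = 0.1301
lambda*||prox|| = 2.8947
Total = 3.0247


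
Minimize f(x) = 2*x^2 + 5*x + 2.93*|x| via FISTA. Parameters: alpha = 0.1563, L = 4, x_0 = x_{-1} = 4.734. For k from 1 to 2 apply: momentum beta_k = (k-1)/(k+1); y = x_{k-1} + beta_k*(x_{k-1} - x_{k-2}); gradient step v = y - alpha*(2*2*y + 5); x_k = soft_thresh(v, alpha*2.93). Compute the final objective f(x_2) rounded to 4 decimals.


FISTA on f(x) = 2*x^2 + 5*x + 2.93*|x|
L = 4, alpha = 0.1563
Iteration 1: beta = 0.0, y = 4.734 + 0.0*(4.734 - 4.734) = 4.734
  grad(y) = 23.936, v = y - alpha*grad = 0.9928
  prox(v) = soft_thresh(0.9928, 0.458) = 0.5348
Iteration 2: beta = 0.3333, y = 0.5348 + 0.3333*(0.5348 - 4.734) = -0.8649
  grad(y) = 1.5405, v = y - alpha*grad = -1.1057
  prox(v) = soft_thresh(-1.1057, 0.458) = -0.6477
f(x_2) = 2*(-0.6477)^2 + 5*(-0.6477) + 2.93*|-0.6477| = -0.5017


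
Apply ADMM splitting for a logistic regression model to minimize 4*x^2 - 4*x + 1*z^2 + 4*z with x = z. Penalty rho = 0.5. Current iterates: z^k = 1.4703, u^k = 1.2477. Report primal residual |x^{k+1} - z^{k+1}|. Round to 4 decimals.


ADMM iteration with rho = 0.5, z^k = 1.4703, u^k = 1.2477
Step 1: x-update.
Minimize 4*x^2 - 4*x + (0.5/2)*(x - 1.4703 + 1.2477)^2
FOC: (2*4 + 0.5)*x = 4 + 0.5*(1.4703 - 1.2477)
x^{k+1} = 0.4837
Step 2: z-update.
Minimize 1*z^2 + 4*z + (0.5/2)*(0.4837 - z + 1.2477)^2
FOC: (2*1 + 0.5)*z = -4 + 0.5*(0.4837 + 1.2477)
z^{k+1} = -1.2537
Step 3: u-update.
u^{k+1} = 1.2477 + 0.4837 + 1.2537 = 2.9851
Step 4: Primal residual = |0.4837 + 1.2537| = 1.7374


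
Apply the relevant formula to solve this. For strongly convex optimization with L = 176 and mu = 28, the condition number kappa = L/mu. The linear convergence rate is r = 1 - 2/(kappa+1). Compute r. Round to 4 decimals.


Step 1: Compute the condition number.
kappa = L/mu = 176/28 = 6.2857
Step 2: Compute the convergence rate.
r = 1 - 2/(kappa + 1) = 1 - 2*mu/(L + mu) = (L - mu)/(L + mu) = 148/204 = 0.7255


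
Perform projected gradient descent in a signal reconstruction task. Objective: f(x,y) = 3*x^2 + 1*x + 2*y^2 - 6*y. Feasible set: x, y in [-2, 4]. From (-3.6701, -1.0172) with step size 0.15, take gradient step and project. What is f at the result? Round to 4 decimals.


Step 1: Compute gradient at (-3.6701, -1.0172).
grad_x = 2*3*-3.6701 + 1 = -21.0206
grad_y = 2*2*-1.0172 - 6 = -10.0688
Step 2: Gradient step.
x_raw = -3.6701 - 0.15*-21.0206 = -0.517
y_raw = -1.0172 - 0.15*-10.0688 = 0.4931
Step 3: Project onto [-2, 4].
x_proj = clip(-0.517) = -0.517
y_proj = clip(0.4931) = 0.4931
Step 4: Evaluate f.
f(-0.517, 0.4931) = -2.1875


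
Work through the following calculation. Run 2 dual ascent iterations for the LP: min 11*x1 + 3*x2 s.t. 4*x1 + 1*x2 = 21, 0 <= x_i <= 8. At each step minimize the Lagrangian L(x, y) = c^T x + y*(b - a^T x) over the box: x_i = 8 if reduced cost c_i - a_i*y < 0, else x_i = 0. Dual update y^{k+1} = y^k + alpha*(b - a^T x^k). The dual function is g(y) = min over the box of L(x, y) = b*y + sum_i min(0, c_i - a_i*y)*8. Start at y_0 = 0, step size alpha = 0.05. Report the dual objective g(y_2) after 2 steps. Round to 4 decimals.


Dual ascent for LP: min 11*x1 + 3*x2, 4*x1 + 1*x2 = 21, 0 <= x_i <= 8
Step 1: y^k = 0.0, reduced costs: (11.0, 3.0)
  x^k = (0.0, 0.0), subgradient = b - a^T x = 21.0
  y^{k+1} = 0.0 + 0.05*21.0 = 1.05
Step 2: y^k = 1.05, reduced costs: (6.8, 1.95)
  x^k = (0.0, 0.0), subgradient = b - a^T x = 21.0
  y^{k+1} = 1.05 + 0.05*21.0 = 2.1
Dual objective at y_2 = 2.1: reduced costs (2.6, 0.9), box minimizer x = (0.0, 0.0)
g(y_2) = b*y + (c1 - a1*y)*x1 + (c2 - a2*y)*x2 = 21*2.1 + 2.6*0.0 + 0.9*0.0 = 44.1 + 0.0 + 0.0 = 44.1


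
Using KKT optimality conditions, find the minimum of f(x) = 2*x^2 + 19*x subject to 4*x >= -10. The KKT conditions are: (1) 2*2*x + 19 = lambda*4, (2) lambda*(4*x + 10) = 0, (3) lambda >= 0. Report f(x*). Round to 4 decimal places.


Step 1: Try lambda = 0 (constraint inactive).
x_unc = -19/(2*2) = -4.75
Check: 4*-4.75 = -19.0 < -10 -- violated!
Step 2: Constraint must be active: 4*x = -10
x* = -10/4 = -2.5
lambda = (2*2*(-2.5) + 19)/4 = 2.25
Step 3: Compute optimal value.
f(x*) = 2*(-2.5)^2 + 19*(-2.5) = -35.0


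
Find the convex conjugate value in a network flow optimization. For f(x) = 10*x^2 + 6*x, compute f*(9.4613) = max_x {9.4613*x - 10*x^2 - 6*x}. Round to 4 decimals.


f*(y) = sup_x {y*x - a*x^2 - b*x} = sup_x {(y-b)*x - a*x^2}
FOC: (y - b) - 2a*x = 0 => x* = (y - b)/(2a)
x* = (9.4613 - 6)/(2*10) = 0.1731
f*(9.4613) = (y-b)^2/(4a) = (9.4613 - 6)^2/(4*10)
= 11.9806/40 = 0.2995


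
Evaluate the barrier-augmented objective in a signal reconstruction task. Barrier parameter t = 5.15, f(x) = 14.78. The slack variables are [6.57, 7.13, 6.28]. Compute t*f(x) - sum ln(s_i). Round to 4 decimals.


Step 1: Compute log-barrier.
ln values: [1.8825, 1.9643, 1.8374]
phi = -(1.8825 + 1.9643 + 1.8374) = -5.6842
Step 2: Compute augmented objective.
t*f(x) = 5.15*14.78 = 76.117
Total = 76.117 - 5.6842 = 70.4328


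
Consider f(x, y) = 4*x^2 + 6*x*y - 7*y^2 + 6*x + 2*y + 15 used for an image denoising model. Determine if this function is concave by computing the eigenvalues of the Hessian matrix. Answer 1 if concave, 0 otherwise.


The Hessian of f(x,y) = 4*x^2 + 6*x*y - 7*y^2 + 6*x + 2*y + 15 is:
H = [[8, 6], [6, -14]]
Trace = 8 - 14 = -6
Determinant = 8*-14 - (6)^2 = -148
Discriminant = (-6)^2 - 4*-148 = 628.0
Eigenvalues: lambda_1 = -15.53, lambda_2 = 9.53
The function is not concave.

0


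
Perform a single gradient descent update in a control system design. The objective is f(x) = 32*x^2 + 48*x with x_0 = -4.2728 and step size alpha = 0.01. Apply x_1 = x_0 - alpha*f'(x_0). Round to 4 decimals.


We compute the gradient at x_0 and apply the update.
f'(x) = 64*x + 48
f'(-4.2728) = 64*-4.2728 + 48 = -225.4592
x_1 = -4.2728 - 0.01*-225.4592 = -2.0182


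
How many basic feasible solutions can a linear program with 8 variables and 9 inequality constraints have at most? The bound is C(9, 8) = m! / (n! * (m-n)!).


Each vertex corresponds to some choice of n active constraints out of m, so the number of vertices is at most C(m, n) = m! / (n!(m-n)!).
m = 9, n = 8
Numerator: 9 * 8 * 7 * 6 * 5 * 4 * 3 * 2
Denominator: 8! = 40320
C(9, 8) = 9


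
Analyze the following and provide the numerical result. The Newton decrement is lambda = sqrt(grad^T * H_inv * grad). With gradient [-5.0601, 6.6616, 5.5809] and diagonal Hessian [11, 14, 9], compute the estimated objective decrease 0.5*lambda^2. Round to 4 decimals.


Step 1: H is diagonal, so H^(-1) * g = [-0.46, 0.4758, 0.6201].
Step 2: g^T H^(-1) g = sum_i g_i^2 / H_ii
  = (-5.0601)^2/11 + (6.6616)^2/14 + (5.5809)^2/9
  = 2.3277 + 3.1698 + 3.4607 = 8.9582
Step 3: Objective decrease = 0.5 * g^T H^(-1) g = 4.4791


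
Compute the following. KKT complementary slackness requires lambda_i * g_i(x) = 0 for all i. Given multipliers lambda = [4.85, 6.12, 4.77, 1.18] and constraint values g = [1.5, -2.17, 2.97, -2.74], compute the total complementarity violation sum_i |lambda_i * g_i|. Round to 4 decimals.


KKT complementary slackness check:
lambda_1 * g_1 = 4.85 * 1.5 = 7.275
lambda_2 * g_2 = 6.12 * -2.17 = -13.2804
lambda_3 * g_3 = 4.77 * 2.97 = 14.1669
lambda_4 * g_4 = 1.18 * -2.74 = -3.2332
Total violation = 7.275 + 13.2804 + 14.1669 + 3.2332 = 37.9555


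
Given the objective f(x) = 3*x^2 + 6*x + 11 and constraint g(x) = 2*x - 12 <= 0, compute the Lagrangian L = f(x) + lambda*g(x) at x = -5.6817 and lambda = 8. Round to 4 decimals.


Step 1: Evaluate f(x).
f(-5.6817) = 3*(-5.6817)^2 + 6*(-5.6817) + 11 = 73.7549
Step 2: Evaluate g(x).
g(-5.6817) = 2*-5.6817 - 12 = -23.3634
Step 3: Compute Lagrangian.
L = 73.7549 + 8*-23.3634 = -113.1523


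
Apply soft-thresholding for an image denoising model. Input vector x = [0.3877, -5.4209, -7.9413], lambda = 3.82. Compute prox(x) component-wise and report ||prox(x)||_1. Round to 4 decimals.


Soft-thresholding with lambda = 3.82:
prox(0.3877) = sign(0.3877)*max(|0.3877| - 3.82, 0) = 0.0
prox(-5.4209) = sign(-5.4209)*max(|-5.4209| - 3.82, 0) = -1.6009
prox(-7.9413) = sign(-7.9413)*max(|-7.9413| - 3.82, 0) = -4.1213
prox(x) = [0.0, -1.6009, -4.1213]
||prox(x)||_1 = 0.0 + 1.6009 + 4.1213 = 5.7222


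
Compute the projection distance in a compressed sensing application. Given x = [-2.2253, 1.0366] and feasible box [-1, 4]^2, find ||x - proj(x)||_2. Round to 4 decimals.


Project each component onto [-1, 4].
clip(-2.2253) = -1.0, clip(1.0366) = 1.0366
Projection = [-1.0, 1.0366]
Squared diffs: [1.5014, 0.0]
Distance = sqrt(1.5014) = 1.2253


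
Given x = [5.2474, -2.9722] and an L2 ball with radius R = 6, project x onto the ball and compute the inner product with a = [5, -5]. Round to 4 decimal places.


Step 1: Compute ||x|| (intermediates to 6 decimals).
||x|| = sqrt(5.2474^2 + (-2.9722)^2) = 6.030686
Step 2: Project.
Since ||x|| > R, scale = R/||x|| = 6/6.030686 = 0.994912, proj(x) = scale * x
proj(x) = [5.220701, -2.957077]
Step 3: Dot product.
a^T * proj(x) = 5*5.220701 - 5*(-2.957077) = 40.8889


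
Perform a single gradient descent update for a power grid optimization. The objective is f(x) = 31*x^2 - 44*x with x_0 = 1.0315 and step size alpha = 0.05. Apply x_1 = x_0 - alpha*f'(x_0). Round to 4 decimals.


We compute the gradient at x_0 and apply the update.
f'(x) = 62*x - 44
f'(1.0315) = 62*1.0315 - 44 = 19.953
x_1 = 1.0315 - 0.05*19.953 = 0.0339


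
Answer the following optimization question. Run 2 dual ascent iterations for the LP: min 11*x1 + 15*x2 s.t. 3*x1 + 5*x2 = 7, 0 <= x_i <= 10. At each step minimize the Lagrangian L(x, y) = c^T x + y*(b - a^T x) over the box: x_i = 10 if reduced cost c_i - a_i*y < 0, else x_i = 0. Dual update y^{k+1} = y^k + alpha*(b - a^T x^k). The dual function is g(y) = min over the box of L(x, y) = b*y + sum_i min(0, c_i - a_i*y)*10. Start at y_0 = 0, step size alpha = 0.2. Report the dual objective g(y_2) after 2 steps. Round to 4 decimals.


Dual ascent for LP: min 11*x1 + 15*x2, 3*x1 + 5*x2 = 7, 0 <= x_i <= 10
Step 1: y^k = 0.0, reduced costs: (11.0, 15.0)
  x^k = (0.0, 0.0), subgradient = b - a^T x = 7.0
  y^{k+1} = 0.0 + 0.2*7.0 = 1.4
Step 2: y^k = 1.4, reduced costs: (6.8, 8.0)
  x^k = (0.0, 0.0), subgradient = b - a^T x = 7.0
  y^{k+1} = 1.4 + 0.2*7.0 = 2.8
Dual objective at y_2 = 2.8: reduced costs (2.6, 1.0), box minimizer x = (0.0, 0.0)
g(y_2) = b*y + (c1 - a1*y)*x1 + (c2 - a2*y)*x2 = 7*2.8 + 2.6*0.0 + 1.0*0.0 = 19.6 + 0.0 + 0.0 = 19.6


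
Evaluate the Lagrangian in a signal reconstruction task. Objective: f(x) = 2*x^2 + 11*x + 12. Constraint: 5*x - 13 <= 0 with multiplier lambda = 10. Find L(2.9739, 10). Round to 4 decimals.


Step 1: Evaluate f(x).
f(2.9739) = 2*2.9739^2 + 11*2.9739 + 12 = 62.4011
Step 2: Evaluate g(x).
g(2.9739) = 5*2.9739 - 13 = 1.8695
Step 3: Compute Lagrangian.
L = 62.4011 + 10*1.8695 = 81.0961


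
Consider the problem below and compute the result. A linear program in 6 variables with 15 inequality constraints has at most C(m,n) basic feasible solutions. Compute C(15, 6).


Each vertex corresponds to some choice of n active constraints out of m, so the number of vertices is at most C(m, n) = m! / (n!(m-n)!).
m = 15, n = 6
Numerator: 15 * 14 * 13 * 12 * 11 * 10
Denominator: 6! = 720
C(15, 6) = 5005


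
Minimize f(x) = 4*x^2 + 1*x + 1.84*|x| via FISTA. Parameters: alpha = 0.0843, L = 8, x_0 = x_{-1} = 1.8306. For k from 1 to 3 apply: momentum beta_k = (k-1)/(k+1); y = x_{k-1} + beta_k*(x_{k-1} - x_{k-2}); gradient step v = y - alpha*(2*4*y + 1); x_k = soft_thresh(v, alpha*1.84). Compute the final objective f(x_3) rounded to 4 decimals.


FISTA on f(x) = 4*x^2 + 1*x + 1.84*|x|
L = 8, alpha = 0.0843
Iteration 1: beta = 0.0, y = 1.8306 + 0.0*(1.8306 - 1.8306) = 1.8306
  grad(y) = 15.6448, v = y - alpha*grad = 0.5117
  prox(v) = soft_thresh(0.5117, 0.1551) = 0.3566
Iteration 2: beta = 0.3333, y = 0.3566 + 0.3333*(0.3566 - 1.8306) = -0.1347
  grad(y) = -0.0775, v = y - alpha*grad = -0.1282
  prox(v) = soft_thresh(-0.1282, 0.1551) = 0.0
Iteration 3: beta = 0.5, y = 0.0 + 0.5*(0.0 - 0.3566) = -0.1783
  grad(y) = -0.4265, v = y - alpha*grad = -0.1424
  prox(v) = soft_thresh(-0.1424, 0.1551) = 0.0
f(x_3) = 4*0.0^2 + 1*0.0 + 1.84*|0.0| = 0.0


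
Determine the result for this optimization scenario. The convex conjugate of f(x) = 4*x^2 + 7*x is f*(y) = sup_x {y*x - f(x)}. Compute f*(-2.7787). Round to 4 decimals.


f*(y) = sup_x {y*x - a*x^2 - b*x} = sup_x {(y-b)*x - a*x^2}
FOC: (y - b) - 2a*x = 0 => x* = (y - b)/(2a)
x* = (-2.7787 - 7)/(2*4) = -1.2223
f*(-2.7787) = (y-b)^2/(4a) = (-2.7787 - 7)^2/(4*4)
= 95.623/16 = 5.9764


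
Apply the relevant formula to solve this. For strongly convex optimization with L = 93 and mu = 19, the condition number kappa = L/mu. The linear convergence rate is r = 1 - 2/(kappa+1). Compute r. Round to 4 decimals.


Step 1: Compute the condition number.
kappa = L/mu = 93/19 = 4.8947
Step 2: Compute the convergence rate.
r = 1 - 2/(kappa + 1) = 1 - 2*mu/(L + mu) = (L - mu)/(L + mu) = 74/112 = 0.6607


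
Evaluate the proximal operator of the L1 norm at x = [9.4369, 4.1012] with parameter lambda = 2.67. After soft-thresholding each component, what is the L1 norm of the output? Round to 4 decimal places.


Soft-thresholding with lambda = 2.67:
prox(9.4369) = sign(9.4369)*max(|9.4369| - 2.67, 0) = 6.7669
prox(4.1012) = sign(4.1012)*max(|4.1012| - 2.67, 0) = 1.4312
prox(x) = [6.7669, 1.4312]
||prox(x)||_1 = 6.7669 + 1.4312 = 8.1981


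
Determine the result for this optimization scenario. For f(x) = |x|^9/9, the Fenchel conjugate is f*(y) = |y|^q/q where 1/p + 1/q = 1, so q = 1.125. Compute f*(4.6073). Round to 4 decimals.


The conjugate exponent q satisfies 1/p + 1/q = 1.
p = 9, so q = 9/(9 - 1) = 1.125
|y|^q = 4.6073^1.125 = 5.5767
f*(4.6073) = 5.5767 / 1.125 = 4.9571


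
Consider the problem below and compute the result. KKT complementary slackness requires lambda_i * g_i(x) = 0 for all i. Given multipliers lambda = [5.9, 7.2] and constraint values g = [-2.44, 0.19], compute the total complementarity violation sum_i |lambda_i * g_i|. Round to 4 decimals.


KKT complementary slackness check:
lambda_1 * g_1 = 5.9 * -2.44 = -14.396
lambda_2 * g_2 = 7.2 * 0.19 = 1.368
Total violation = 14.396 + 1.368 = 15.764


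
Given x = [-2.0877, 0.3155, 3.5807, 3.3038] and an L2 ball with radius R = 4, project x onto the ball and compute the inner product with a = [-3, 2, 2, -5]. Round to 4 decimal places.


Step 1: Compute ||x|| (intermediates to 6 decimals).
||x|| = sqrt((-2.0877)^2 + 0.3155^2 + 3.5807^2 + 3.3038^2) = 5.309853
Step 2: Project.
Since ||x|| > R, scale = R/||x|| = 4/5.309853 = 0.753317, proj(x) = scale * x
proj(x) = [-1.5727, 0.237672, 2.697402, 2.488809]
Step 3: Dot product.
a^T * proj(x) = -3*(-1.5727) + 2*0.237672 + 2*2.697402 - 5*2.488809 = -1.8558


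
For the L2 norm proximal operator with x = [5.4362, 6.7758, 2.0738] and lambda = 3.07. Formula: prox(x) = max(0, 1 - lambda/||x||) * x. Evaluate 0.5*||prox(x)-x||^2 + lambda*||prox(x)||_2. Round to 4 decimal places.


Step 1: Compute ||x||.
||x|| = 8.9311
Step 2: Compute scaling factor.
scale = max(0, 1 - 3.07/8.9311) = 0.6563
Step 3: prox(x) = [3.5675, 4.4467, 1.3609]
||prox(x)|| = 5.8611
Step 4: Proximal objective.
0.5*||prox-x||^2 = 4.7125
lambda*||prox|| = 17.9936
Total = 22.706


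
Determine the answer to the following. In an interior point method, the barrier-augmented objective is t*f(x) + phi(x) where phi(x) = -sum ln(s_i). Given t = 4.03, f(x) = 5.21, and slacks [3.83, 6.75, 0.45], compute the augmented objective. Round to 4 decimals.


Step 1: Compute log-barrier.
ln values: [1.3429, 1.9095, -0.7985]
phi = -(1.3429 + 1.9095 - 0.7985) = -2.4539
Step 2: Compute augmented objective.
t*f(x) = 4.03*5.21 = 20.9963
Total = 20.9963 - 2.4539 = 18.5424


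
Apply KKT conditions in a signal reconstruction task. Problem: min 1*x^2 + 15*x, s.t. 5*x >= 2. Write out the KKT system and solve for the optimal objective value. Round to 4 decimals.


Step 1: Try lambda = 0 (constraint inactive).
x_unc = -15/(2*1) = -7.5
Check: 5*-7.5 = -37.5 < 2 -- violated!
Step 2: Constraint must be active: 5*x = 2
x* = 2/5 = 0.4
lambda = (2*1*0.4 + 15)/5 = 3.16
Step 3: Compute optimal value.
f(x*) = 1*0.4^2 + 15*0.4 = 6.16


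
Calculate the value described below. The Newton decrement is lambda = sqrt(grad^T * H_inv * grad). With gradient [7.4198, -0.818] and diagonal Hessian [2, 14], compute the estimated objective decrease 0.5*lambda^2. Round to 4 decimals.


Step 1: H is diagonal, so H^(-1) * g = [3.7099, -0.0584].
Step 2: g^T H^(-1) g = sum_i g_i^2 / H_ii
  = (7.4198)^2/2 + (-0.818)^2/14
  = 27.5267 + 0.0478 = 27.5745
Step 3: Objective decrease = 0.5 * g^T H^(-1) g = 13.7873


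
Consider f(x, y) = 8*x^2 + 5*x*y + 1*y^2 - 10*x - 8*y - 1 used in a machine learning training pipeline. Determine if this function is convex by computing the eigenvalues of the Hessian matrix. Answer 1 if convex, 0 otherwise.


The Hessian of f(x,y) = 8*x^2 + 5*x*y + 1*y^2 - 10*x - 8*y - 1 is:
H = [[16, 5], [5, 2]]
Trace = 16 + 2 = 18
Determinant = 16*2 - (5)^2 = 7
Discriminant = (18)^2 - 4*7 = 296.0
Eigenvalues: lambda_1 = 0.3977, lambda_2 = 17.6023
The function is convex.

1


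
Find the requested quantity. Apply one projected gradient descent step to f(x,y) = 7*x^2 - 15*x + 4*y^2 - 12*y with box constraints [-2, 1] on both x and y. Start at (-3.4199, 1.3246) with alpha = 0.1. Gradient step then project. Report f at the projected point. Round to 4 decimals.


Step 1: Compute gradient at (-3.4199, 1.3246).
grad_x = 2*7*-3.4199 - 15 = -62.8786
grad_y = 2*4*1.3246 - 12 = -1.4032
Step 2: Gradient step.
x_raw = -3.4199 - 0.1*-62.8786 = 2.868
y_raw = 1.3246 - 0.1*-1.4032 = 1.4649
Step 3: Project onto [-2, 1].
x_proj = clip(2.868) = 1.0
y_proj = clip(1.4649) = 1.0
Step 4: Evaluate f.
f(1.0, 1.0) = -16.0


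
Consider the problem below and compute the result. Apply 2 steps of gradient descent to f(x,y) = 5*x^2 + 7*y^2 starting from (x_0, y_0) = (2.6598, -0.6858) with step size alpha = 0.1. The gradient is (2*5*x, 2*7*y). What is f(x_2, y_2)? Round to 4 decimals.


Gradient descent on f(x,y) = 5*x^2 + 7*y^2.
Starting point: (2.6598, -0.6858), alpha = 0.1
Step 1: grad_x = 2*5*2.6598 = 26.598, grad_y = 2*7*-0.6858 = -9.6012
  x_1 = 2.6598 - 0.1*26.598 = -0.0
  y_1 = -0.6858 - 0.1*-9.6012 = 0.2743
Step 2: grad_x = 2*5*-0.0 = -0.0, grad_y = 2*7*0.2743 = 3.8405
  x_2 = -0.0 - 0.1*-0.0 = 0.0
  y_2 = 0.2743 - 0.1*3.8405 = -0.1097
f(0.0, -0.1097) = 5*0.0^2 + 7*(-0.1097)^2 = 0.0843


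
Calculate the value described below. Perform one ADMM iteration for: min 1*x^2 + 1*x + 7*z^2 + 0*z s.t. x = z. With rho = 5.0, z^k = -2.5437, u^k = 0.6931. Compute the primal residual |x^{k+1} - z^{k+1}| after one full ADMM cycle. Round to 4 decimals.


ADMM iteration with rho = 5.0, z^k = -2.5437, u^k = 0.6931
Step 1: x-update.
Minimize 1*x^2 + 1*x + (5.0/2)*(x + 2.5437 + 0.6931)^2
FOC: (2*1 + 5.0)*x = -1 + 5.0*(-2.5437 - 0.6931)
x^{k+1} = -2.4549
Step 2: z-update.
Minimize 7*z^2 + 0*z + (5.0/2)*(-2.4549 - z + 0.6931)^2
FOC: (2*7 + 5.0)*z = 0 + 5.0*(-2.4549 + 0.6931)
z^{k+1} = -0.4636
Step 3: u-update.
u^{k+1} = 0.6931 - 2.4549 + 0.4636 = -1.2981
Step 4: Primal residual = |-2.4549 + 0.4636| = 1.9912


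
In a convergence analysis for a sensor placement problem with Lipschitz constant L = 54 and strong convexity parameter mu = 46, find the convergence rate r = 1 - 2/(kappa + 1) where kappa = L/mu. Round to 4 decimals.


Step 1: Compute the condition number.
kappa = L/mu = 54/46 = 1.1739
Step 2: Compute the convergence rate.
r = 1 - 2/(kappa + 1) = 1 - 2*mu/(L + mu) = (L - mu)/(L + mu) = 8/100 = 0.08


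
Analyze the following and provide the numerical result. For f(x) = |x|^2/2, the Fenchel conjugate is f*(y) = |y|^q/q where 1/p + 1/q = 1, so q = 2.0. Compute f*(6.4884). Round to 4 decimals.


The conjugate exponent q satisfies 1/p + 1/q = 1.
p = 2, so q = 2/(2 - 1) = 2.0
|y|^q = 6.4884^2.0 = 42.0993
f*(6.4884) = 42.0993 / 2.0 = 21.0497


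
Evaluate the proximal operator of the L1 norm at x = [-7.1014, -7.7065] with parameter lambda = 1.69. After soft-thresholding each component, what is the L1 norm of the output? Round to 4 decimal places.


Soft-thresholding with lambda = 1.69:
prox(-7.1014) = sign(-7.1014)*max(|-7.1014| - 1.69, 0) = -5.4114
prox(-7.7065) = sign(-7.7065)*max(|-7.7065| - 1.69, 0) = -6.0165
prox(x) = [-5.4114, -6.0165]
||prox(x)||_1 = 5.4114 + 6.0165 = 11.4279


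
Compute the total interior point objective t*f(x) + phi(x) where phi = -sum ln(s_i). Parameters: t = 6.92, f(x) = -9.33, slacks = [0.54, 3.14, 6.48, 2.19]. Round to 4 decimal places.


Step 1: Compute log-barrier.
ln values: [-0.6162, 1.1442, 1.8687, 0.7839]
phi = -(-0.6162 + 1.1442 + 1.8687 + 0.7839) = -3.1807
Step 2: Compute augmented objective.
t*f(x) = 6.92*-9.33 = -64.5636
Total = -64.5636 - 3.1807 = -67.7443


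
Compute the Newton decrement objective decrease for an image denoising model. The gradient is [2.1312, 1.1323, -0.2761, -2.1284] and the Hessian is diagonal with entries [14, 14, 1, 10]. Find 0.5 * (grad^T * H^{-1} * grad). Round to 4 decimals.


Step 1: H is diagonal, so H^(-1) * g = [0.1522, 0.0809, -0.2761, -0.2128].
Step 2: g^T H^(-1) g = sum_i g_i^2 / H_ii
  = (2.1312)^2/14 + (1.1323)^2/14 + (-0.2761)^2/1 + (-2.1284)^2/10
  = 0.3244 + 0.0916 + 0.0762 + 0.453 = 0.9452
Step 3: Objective decrease = 0.5 * g^T H^(-1) g = 0.4726


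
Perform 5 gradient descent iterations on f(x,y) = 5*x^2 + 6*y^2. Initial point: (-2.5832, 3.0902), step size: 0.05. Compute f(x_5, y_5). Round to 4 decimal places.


Gradient descent on f(x,y) = 5*x^2 + 6*y^2.
Starting point: (-2.5832, 3.0902), alpha = 0.05
Step 1: grad_x = 2*5*-2.5832 = -25.832, grad_y = 2*6*3.0902 = 37.0824
  x_1 = -2.5832 - 0.05*-25.832 = -1.2916
  y_1 = 3.0902 - 0.05*37.0824 = 1.2361
Step 2: grad_x = 2*5*-1.2916 = -12.916, grad_y = 2*6*1.2361 = 14.833
  x_2 = -1.2916 - 0.05*-12.916 = -0.6458
  y_2 = 1.2361 - 0.05*14.833 = 0.4944
Step 3: grad_x = 2*5*-0.6458 = -6.458, grad_y = 2*6*0.4944 = 5.9332
  x_3 = -0.6458 - 0.05*-6.458 = -0.3229
  y_3 = 0.4944 - 0.05*5.9332 = 0.1978
Step 4: grad_x = 2*5*-0.3229 = -3.229, grad_y = 2*6*0.1978 = 2.3733
  x_4 = -0.3229 - 0.05*-3.229 = -0.1615
  y_4 = 0.1978 - 0.05*2.3733 = 0.0791
Step 5: grad_x = 2*5*-0.1615 = -1.6145, grad_y = 2*6*0.0791 = 0.9493
  x_5 = -0.1615 - 0.05*-1.6145 = -0.0807
  y_5 = 0.0791 - 0.05*0.9493 = 0.0316
f(-0.0807, 0.0316) = 5*(-0.0807)^2 + 6*0.0316^2 = 0.0386


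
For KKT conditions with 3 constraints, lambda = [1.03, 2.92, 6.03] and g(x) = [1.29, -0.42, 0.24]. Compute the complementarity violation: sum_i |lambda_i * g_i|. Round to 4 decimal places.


KKT complementary slackness check:
lambda_1 * g_1 = 1.03 * 1.29 = 1.3287
lambda_2 * g_2 = 2.92 * -0.42 = -1.2264
lambda_3 * g_3 = 6.03 * 0.24 = 1.4472
Total violation = 1.3287 + 1.2264 + 1.4472 = 4.0023


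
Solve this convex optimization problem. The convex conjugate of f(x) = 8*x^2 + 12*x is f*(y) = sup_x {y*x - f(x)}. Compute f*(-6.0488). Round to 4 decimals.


f*(y) = sup_x {y*x - a*x^2 - b*x} = sup_x {(y-b)*x - a*x^2}
FOC: (y - b) - 2a*x = 0 => x* = (y - b)/(2a)
x* = (-6.0488 - 12)/(2*8) = -1.1281
f*(-6.0488) = (y-b)^2/(4a) = (-6.0488 - 12)^2/(4*8)
= 325.7592/32 = 10.18


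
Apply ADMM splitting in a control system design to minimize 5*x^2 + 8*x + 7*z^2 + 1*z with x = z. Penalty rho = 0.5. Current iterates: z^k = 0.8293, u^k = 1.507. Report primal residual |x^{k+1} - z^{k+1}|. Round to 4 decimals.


ADMM iteration with rho = 0.5, z^k = 0.8293, u^k = 1.507
Step 1: x-update.
Minimize 5*x^2 + 8*x + (0.5/2)*(x - 0.8293 + 1.507)^2
FOC: (2*5 + 0.5)*x = -8 + 0.5*(0.8293 - 1.507)
x^{k+1} = -0.7942
Step 2: z-update.
Minimize 7*z^2 + 1*z + (0.5/2)*(-0.7942 - z + 1.507)^2
FOC: (2*7 + 0.5)*z = -1 + 0.5*(-0.7942 + 1.507)
z^{k+1} = -0.0444
Step 3: u-update.
u^{k+1} = 1.507 - 0.7942 + 0.0444 = 0.7572
Step 4: Primal residual = |-0.7942 + 0.0444| = 0.7498


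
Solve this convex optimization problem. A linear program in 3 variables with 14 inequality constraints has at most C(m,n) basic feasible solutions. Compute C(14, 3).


Each vertex corresponds to some choice of n active constraints out of m, so the number of vertices is at most C(m, n) = m! / (n!(m-n)!).
m = 14, n = 3
Numerator: 14 * 13 * 12
Denominator: 3! = 6
C(14, 3) = 364


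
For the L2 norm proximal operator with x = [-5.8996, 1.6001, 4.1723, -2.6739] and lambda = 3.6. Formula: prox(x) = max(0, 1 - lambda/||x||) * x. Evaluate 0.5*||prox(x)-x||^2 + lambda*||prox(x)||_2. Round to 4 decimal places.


Step 1: Compute ||x||.
||x|| = 7.8691
Step 2: Compute scaling factor.
scale = max(0, 1 - 3.6/7.8691) = 0.5425
Step 3: prox(x) = [-3.2006, 0.8681, 2.2635, -1.4506]
||prox(x)|| = 4.2691
Step 4: Proximal objective.
0.5*||prox-x||^2 = 6.48
lambda*||prox|| = 15.3688
Total = 21.8489


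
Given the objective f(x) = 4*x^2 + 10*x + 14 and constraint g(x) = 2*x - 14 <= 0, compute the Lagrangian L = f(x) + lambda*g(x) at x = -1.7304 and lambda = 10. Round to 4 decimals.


Step 1: Evaluate f(x).
f(-1.7304) = 4*(-1.7304)^2 + 10*(-1.7304) + 14 = 8.6731
Step 2: Evaluate g(x).
g(-1.7304) = 2*-1.7304 - 14 = -17.4608
Step 3: Compute Lagrangian.
L = 8.6731 + 10*-17.4608 = -165.9349


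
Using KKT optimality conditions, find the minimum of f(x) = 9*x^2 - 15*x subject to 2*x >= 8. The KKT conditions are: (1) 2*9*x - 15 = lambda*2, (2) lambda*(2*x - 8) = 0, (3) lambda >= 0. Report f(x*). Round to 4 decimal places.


Step 1: Try lambda = 0 (constraint inactive).
x_unc = 15/(2*9) = 0.8333
Check: 2*0.8333 = 1.6666 < 8 -- violated!
Step 2: Constraint must be active: 2*x = 8
x* = 8/2 = 4.0
lambda = (2*9*4.0 - 15)/2 = 28.5
Step 3: Compute optimal value.
f(x*) = 9*4.0^2 - 15*4.0 = 84.0


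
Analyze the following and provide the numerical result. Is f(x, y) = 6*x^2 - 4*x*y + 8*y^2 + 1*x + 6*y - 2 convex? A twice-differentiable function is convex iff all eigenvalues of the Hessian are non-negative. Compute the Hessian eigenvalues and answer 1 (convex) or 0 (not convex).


The Hessian of f(x,y) = 6*x^2 - 4*x*y + 8*y^2 + 1*x + 6*y - 2 is:
H = [[12, -4], [-4, 16]]
Trace = 12 + 16 = 28
Determinant = 12*16 - (-4)^2 = 176
Discriminant = (28)^2 - 4*176 = 80.0
Eigenvalues: lambda_1 = 9.5279, lambda_2 = 18.4721
The function is convex.

1


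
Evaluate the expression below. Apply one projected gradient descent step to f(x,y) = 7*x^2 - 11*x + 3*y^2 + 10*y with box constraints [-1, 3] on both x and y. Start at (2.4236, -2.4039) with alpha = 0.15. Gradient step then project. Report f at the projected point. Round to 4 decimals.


Step 1: Compute gradient at (2.4236, -2.4039).
grad_x = 2*7*2.4236 - 11 = 22.9304
grad_y = 2*3*-2.4039 + 10 = -4.4234
Step 2: Gradient step.
x_raw = 2.4236 - 0.15*22.9304 = -1.016
y_raw = -2.4039 - 0.15*-4.4234 = -1.7404
Step 3: Project onto [-1, 3].
x_proj = clip(-1.016) = -1.0
y_proj = clip(-1.7404) = -1.0
Step 4: Evaluate f.
f(-1.0, -1.0) = 11.0


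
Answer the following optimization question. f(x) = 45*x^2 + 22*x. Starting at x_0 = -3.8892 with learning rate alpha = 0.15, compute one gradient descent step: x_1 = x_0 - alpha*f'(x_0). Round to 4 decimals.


We compute the gradient at x_0 and apply the update.
f'(x) = 90*x + 22
f'(-3.8892) = 90*-3.8892 + 22 = -328.028
x_1 = -3.8892 - 0.15*-328.028 = 45.315


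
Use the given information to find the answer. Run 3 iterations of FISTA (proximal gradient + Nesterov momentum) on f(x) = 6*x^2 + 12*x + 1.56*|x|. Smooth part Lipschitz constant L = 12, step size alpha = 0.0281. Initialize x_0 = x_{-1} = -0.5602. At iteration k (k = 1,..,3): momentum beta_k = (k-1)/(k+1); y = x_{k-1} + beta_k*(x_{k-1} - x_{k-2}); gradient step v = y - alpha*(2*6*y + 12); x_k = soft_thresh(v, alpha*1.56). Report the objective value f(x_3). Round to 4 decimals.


FISTA on f(x) = 6*x^2 + 12*x + 1.56*|x|
L = 12, alpha = 0.0281
Iteration 1: beta = 0.0, y = -0.5602 + 0.0*(-0.5602 + 0.5602) = -0.5602
  grad(y) = 5.2776, v = y - alpha*grad = -0.7085
  prox(v) = soft_thresh(-0.7085, 0.0438) = -0.6647
Iteration 2: beta = 0.3333, y = -0.6647 + 0.3333*(-0.6647 + 0.5602) = -0.6995
  grad(y) = 3.6062, v = y - alpha*grad = -0.8008
  prox(v) = soft_thresh(-0.8008, 0.0438) = -0.757
Iteration 3: beta = 0.5, y = -0.757 + 0.5*(-0.757 + 0.6647) = -0.8031
  grad(y) = 2.3623, v = y - alpha*grad = -0.8695
  prox(v) = soft_thresh(-0.8695, 0.0438) = -0.8257
f(x_3) = 6*(-0.8257)^2 + 12*(-0.8257) + 1.56*|-0.8257| = -4.5296


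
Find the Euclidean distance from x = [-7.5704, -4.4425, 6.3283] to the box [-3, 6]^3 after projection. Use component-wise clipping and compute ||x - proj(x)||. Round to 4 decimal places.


Project each component onto [-3, 6].
clip(-7.5704) = -3.0, clip(-4.4425) = -3.0, clip(6.3283) = 6.0
Projection = [-3.0, -3.0, 6.0]
Squared diffs: [20.8886, 2.0808, 0.1078]
Distance = sqrt(23.0772) = 4.8039


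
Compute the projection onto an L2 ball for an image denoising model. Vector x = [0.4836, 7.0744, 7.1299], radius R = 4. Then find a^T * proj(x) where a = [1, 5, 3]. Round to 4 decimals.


Step 1: Compute ||x|| (intermediates to 6 decimals).
||x|| = sqrt(0.4836^2 + 7.0744^2 + 7.1299^2) = 10.055669
Step 2: Project.
Since ||x|| > R, scale = R/||x|| = 4/10.055669 = 0.397786, proj(x) = scale * x
proj(x) = [0.192369, 2.814097, 2.836174]
Step 3: Dot product.
a^T * proj(x) = 1*0.192369 + 5*2.814097 + 3*2.836174 = 22.7714


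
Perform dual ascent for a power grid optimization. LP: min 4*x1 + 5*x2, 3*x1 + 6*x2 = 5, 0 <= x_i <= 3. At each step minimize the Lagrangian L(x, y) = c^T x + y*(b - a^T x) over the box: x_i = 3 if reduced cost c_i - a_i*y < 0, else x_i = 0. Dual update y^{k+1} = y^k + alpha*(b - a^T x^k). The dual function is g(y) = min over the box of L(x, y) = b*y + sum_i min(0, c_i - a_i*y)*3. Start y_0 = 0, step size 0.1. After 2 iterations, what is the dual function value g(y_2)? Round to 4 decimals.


Dual ascent for LP: min 4*x1 + 5*x2, 3*x1 + 6*x2 = 5, 0 <= x_i <= 3
Step 1: y^k = 0.0, reduced costs: (4.0, 5.0)
  x^k = (0.0, 0.0), subgradient = b - a^T x = 5.0
  y^{k+1} = 0.0 + 0.1*5.0 = 0.5
Step 2: y^k = 0.5, reduced costs: (2.5, 2.0)
  x^k = (0.0, 0.0), subgradient = b - a^T x = 5.0
  y^{k+1} = 0.5 + 0.1*5.0 = 1.0
Dual objective at y_2 = 1.0: reduced costs (1.0, -1.0), box minimizer x = (0.0, 3.0)
g(y_2) = b*y + (c1 - a1*y)*x1 + (c2 - a2*y)*x2 = 5*1.0 + 1.0*0.0 + (-1.0)*3.0 = 5.0 + 0.0 - 3.0 = 2.0


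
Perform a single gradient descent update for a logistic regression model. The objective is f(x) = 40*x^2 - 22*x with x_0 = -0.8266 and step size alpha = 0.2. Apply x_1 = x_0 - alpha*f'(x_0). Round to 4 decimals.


We compute the gradient at x_0 and apply the update.
f'(x) = 80*x - 22
f'(-0.8266) = 80*-0.8266 - 22 = -88.128
x_1 = -0.8266 - 0.2*-88.128 = 16.799


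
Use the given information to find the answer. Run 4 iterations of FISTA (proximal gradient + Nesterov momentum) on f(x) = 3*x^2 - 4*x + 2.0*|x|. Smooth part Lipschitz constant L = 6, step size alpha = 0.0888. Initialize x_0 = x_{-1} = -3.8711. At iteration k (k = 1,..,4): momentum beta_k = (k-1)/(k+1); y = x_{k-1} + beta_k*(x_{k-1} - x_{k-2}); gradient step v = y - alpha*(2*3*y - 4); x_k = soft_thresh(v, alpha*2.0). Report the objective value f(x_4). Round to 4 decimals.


FISTA on f(x) = 3*x^2 - 4*x + 2.0*|x|
L = 6, alpha = 0.0888
Iteration 1: beta = 0.0, y = -3.8711 + 0.0*(-3.8711 + 3.8711) = -3.8711
  grad(y) = -27.2266, v = y - alpha*grad = -1.4534
  prox(v) = soft_thresh(-1.4534, 0.1776) = -1.2758
Iteration 2: beta = 0.3333, y = -1.2758 + 0.3333*(-1.2758 + 3.8711) = -0.4107
  grad(y) = -6.464, v = y - alpha*grad = 0.1633
  prox(v) = soft_thresh(0.1633, 0.1776) = 0.0
Iteration 3: beta = 0.5, y = 0.0 + 0.5*(0.0 + 1.2758) = 0.6379
  grad(y) = -0.1727, v = y - alpha*grad = 0.6532
  prox(v) = soft_thresh(0.6532, 0.1776) = 0.4756
Iteration 4: beta = 0.6, y = 0.4756 + 0.6*(0.4756 - 0.0) = 0.761
  grad(y) = 0.566, v = y - alpha*grad = 0.7107
  prox(v) = soft_thresh(0.7107, 0.1776) = 0.5331
f(x_4) = 3*0.5331^2 - 4*0.5331 + 2.0*|0.5331| = -0.2136


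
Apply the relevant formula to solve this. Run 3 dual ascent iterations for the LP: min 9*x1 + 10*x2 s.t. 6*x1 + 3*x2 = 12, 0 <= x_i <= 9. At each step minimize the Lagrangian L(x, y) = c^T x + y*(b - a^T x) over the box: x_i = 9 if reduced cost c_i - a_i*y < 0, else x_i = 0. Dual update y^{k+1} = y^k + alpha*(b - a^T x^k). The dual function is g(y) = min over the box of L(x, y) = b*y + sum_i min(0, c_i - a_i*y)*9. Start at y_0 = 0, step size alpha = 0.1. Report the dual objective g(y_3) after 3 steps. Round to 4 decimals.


Dual ascent for LP: min 9*x1 + 10*x2, 6*x1 + 3*x2 = 12, 0 <= x_i <= 9
Step 1: y^k = 0.0, reduced costs: (9.0, 10.0)
  x^k = (0.0, 0.0), subgradient = b - a^T x = 12.0
  y^{k+1} = 0.0 + 0.1*12.0 = 1.2
Step 2: y^k = 1.2, reduced costs: (1.8, 6.4)
  x^k = (0.0, 0.0), subgradient = b - a^T x = 12.0
  y^{k+1} = 1.2 + 0.1*12.0 = 2.4
Step 3: y^k = 2.4, reduced costs: (-5.4, 2.8)
  x^k = (9.0, 0.0), subgradient = b - a^T x = -42.0
  y^{k+1} = 2.4 + 0.1*-42.0 = -1.8
Dual objective at y_3 = -1.8: reduced costs (19.8, 15.4), box minimizer x = (0.0, 0.0)
g(y_3) = b*y + (c1 - a1*y)*x1 + (c2 - a2*y)*x2 = 12*(-1.8) + 19.8*0.0 + 15.4*0.0 = -21.6 + 0.0 + 0.0 = -21.6


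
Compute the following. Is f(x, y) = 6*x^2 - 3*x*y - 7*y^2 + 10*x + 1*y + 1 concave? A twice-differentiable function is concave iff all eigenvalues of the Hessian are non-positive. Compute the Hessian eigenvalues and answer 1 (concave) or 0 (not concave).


The Hessian of f(x,y) = 6*x^2 - 3*x*y - 7*y^2 + 10*x + 1*y + 1 is:
H = [[12, -3], [-3, -14]]
Trace = 12 - 14 = -2
Determinant = 12*-14 - (-3)^2 = -177
Discriminant = (-2)^2 - 4*-177 = 712.0
Eigenvalues: lambda_1 = -14.3417, lambda_2 = 12.3417
The function is not concave.

0


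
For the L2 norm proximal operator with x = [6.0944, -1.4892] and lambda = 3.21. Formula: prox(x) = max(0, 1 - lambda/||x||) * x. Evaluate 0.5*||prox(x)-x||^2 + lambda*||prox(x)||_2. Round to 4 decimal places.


Step 1: Compute ||x||.
||x|| = 6.2737
Step 2: Compute scaling factor.
scale = max(0, 1 - 3.21/6.2737) = 0.4883
Step 3: prox(x) = [2.9761, -0.7272]
||prox(x)|| = 3.0637
Step 4: Proximal objective.
0.5*||prox-x||^2 = 5.1521
lambda*||prox|| = 9.8345
Total = 14.9866


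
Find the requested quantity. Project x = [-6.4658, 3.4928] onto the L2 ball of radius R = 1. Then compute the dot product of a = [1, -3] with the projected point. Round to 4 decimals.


Step 1: Compute ||x|| (intermediates to 6 decimals).
||x|| = sqrt((-6.4658)^2 + 3.4928^2) = 7.348893
Step 2: Project.
Since ||x|| > R, scale = R/||x|| = 1/7.348893 = 0.136075, proj(x) = scale * x
proj(x) = [-0.879834, 0.475283]
Step 3: Dot product.
a^T * proj(x) = 1*(-0.879834) - 3*0.475283 = -2.3057


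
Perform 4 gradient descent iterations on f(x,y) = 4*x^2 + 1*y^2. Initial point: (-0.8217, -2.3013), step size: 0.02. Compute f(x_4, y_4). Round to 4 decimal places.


Gradient descent on f(x,y) = 4*x^2 + 1*y^2.
Starting point: (-0.8217, -2.3013), alpha = 0.02
Step 1: grad_x = 2*4*-0.8217 = -6.5736, grad_y = 2*1*-2.3013 = -4.6026
  x_1 = -0.8217 - 0.02*-6.5736 = -0.6902
  y_1 = -2.3013 - 0.02*-4.6026 = -2.2092
Step 2: grad_x = 2*4*-0.6902 = -5.5218, grad_y = 2*1*-2.2092 = -4.4185
  x_2 = -0.6902 - 0.02*-5.5218 = -0.5798
  y_2 = -2.2092 - 0.02*-4.4185 = -2.1209
Step 3: grad_x = 2*4*-0.5798 = -4.6383, grad_y = 2*1*-2.1209 = -4.2418
  x_3 = -0.5798 - 0.02*-4.6383 = -0.487
  y_3 = -2.1209 - 0.02*-4.2418 = -2.036
Step 4: grad_x = 2*4*-0.487 = -3.8962, grad_y = 2*1*-2.036 = -4.0721
  x_4 = -0.487 - 0.02*-3.8962 = -0.4091
  y_4 = -2.036 - 0.02*-4.0721 = -1.9546
f(-0.4091, -1.9546) = 4*(-0.4091)^2 + 1*(-1.9546)^2 = 4.4899


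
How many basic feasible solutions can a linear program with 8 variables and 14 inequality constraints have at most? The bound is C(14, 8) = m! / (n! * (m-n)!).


Each vertex corresponds to some choice of n active constraints out of m, so the number of vertices is at most C(m, n) = m! / (n!(m-n)!).
m = 14, n = 8
Numerator: 14 * 13 * 12 * 11 * 10 * 9 * 8 * 7
Denominator: 8! = 40320
C(14, 8) = 3003


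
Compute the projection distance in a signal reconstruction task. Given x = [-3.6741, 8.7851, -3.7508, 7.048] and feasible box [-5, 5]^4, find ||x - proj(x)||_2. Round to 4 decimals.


Project each component onto [-5, 5].
clip(-3.6741) = -3.6741, clip(8.7851) = 5.0, clip(-3.7508) = -3.7508, clip(7.048) = 5.0
Projection = [-3.6741, 5.0, -3.7508, 5.0]
Squared diffs: [0.0, 14.327, 0.0, 4.1943]
Distance = sqrt(18.5213) = 4.3036


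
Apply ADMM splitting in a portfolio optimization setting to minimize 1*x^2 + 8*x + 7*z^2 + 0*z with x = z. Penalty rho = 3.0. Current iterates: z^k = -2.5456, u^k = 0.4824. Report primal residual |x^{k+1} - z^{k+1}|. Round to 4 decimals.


ADMM iteration with rho = 3.0, z^k = -2.5456, u^k = 0.4824
Step 1: x-update.
Minimize 1*x^2 + 8*x + (3.0/2)*(x + 2.5456 + 0.4824)^2
FOC: (2*1 + 3.0)*x = -8 + 3.0*(-2.5456 - 0.4824)
x^{k+1} = -3.4168
Step 2: z-update.
Minimize 7*z^2 + 0*z + (3.0/2)*(-3.4168 - z + 0.4824)^2
FOC: (2*7 + 3.0)*z = 0 + 3.0*(-3.4168 + 0.4824)
z^{k+1} = -0.5178
Step 3: u-update.
u^{k+1} = 0.4824 - 3.4168 + 0.5178 = -2.4166
Step 4: Primal residual = |-3.4168 + 0.5178| = 2.899
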